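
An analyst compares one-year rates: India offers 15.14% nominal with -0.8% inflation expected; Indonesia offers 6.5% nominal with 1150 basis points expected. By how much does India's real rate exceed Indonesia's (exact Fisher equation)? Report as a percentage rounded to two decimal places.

India: (1 + 0.1514)/(1 − 0.0080) − 1 = 16.0685%
Indonesia: (1 + 0.0650)/(1 + 0.1150) − 1 = -4.4843%
Differential = 16.0685% − (-4.4843%) = 20.5529% → 20.55%.

20.55%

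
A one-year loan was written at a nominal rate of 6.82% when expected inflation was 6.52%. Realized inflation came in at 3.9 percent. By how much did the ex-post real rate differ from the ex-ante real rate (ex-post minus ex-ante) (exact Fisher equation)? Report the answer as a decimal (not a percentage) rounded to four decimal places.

Ex-ante: (1 + 0.0682)/(1 + 0.0652) − 1 = 0.2816%
Ex-post: (1 + 0.0682)/(1 + 0.0390) − 1 = 2.8104%
Difference (ex-post − ex-ante) = 2.5288% → 0.0253.

0.0253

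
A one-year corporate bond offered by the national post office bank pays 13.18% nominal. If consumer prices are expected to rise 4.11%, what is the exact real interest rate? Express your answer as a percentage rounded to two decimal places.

By the Fisher relation, 1 + r = (1 + i)/(1 + π).
1 + r = 1.13180 / 1.04110 = 1.087119
r = 1.087119 − 1 = 8.7119%, i.e. 8.71%.

8.71%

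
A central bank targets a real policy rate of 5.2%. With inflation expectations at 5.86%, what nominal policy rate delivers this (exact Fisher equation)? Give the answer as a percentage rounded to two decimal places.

11.36%

(1 + i) = (1 + r)(1 + π) = 1.05200 × 1.05860 = 1.1136472
i = 1.1136472 − 1, so the required nominal rate is 11.36%.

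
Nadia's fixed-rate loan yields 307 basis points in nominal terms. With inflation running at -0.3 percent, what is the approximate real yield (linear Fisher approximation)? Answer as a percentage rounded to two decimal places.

r ≈ i − π = 3.07% − (-0.3%) = 3.37%.

3.37%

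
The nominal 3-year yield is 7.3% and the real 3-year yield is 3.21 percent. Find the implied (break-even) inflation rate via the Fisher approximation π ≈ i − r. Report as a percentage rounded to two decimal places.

4.09%

π ≈ i − r = 7.3% − 3.21% → 4.09%.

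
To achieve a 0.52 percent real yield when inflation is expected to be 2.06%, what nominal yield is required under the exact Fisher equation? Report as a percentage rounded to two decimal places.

(1 + i) = (1 + r)(1 + π) = 1.00520 × 1.02060 = 1.02590712
i = 1.02590712 − 1, so the required nominal rate is 2.59%.

2.59%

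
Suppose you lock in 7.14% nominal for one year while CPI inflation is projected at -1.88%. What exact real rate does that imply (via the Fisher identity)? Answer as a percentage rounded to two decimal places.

9.19%

1 + r = 1.07140 / 0.98120 = 1.091928
r = 1.091928 − 1 = 9.1928%, i.e. 9.19%.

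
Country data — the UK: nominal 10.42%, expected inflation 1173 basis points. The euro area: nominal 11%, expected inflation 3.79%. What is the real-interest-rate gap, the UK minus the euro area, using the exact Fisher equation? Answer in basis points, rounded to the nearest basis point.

The UK: (1 + 0.1042)/(1 + 0.1173) − 1 = -1.1725%
The euro area: (1 + 0.1100)/(1 + 0.0379) − 1 = 6.9467%
Differential = -1.1725% − 6.9467% = -8.1192% → -812 basis points.

-812 basis points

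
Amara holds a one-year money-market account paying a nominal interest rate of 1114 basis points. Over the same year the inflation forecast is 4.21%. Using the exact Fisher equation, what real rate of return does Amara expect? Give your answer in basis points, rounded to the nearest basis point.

665 basis points

By the Fisher equation, 1 + r = (1 + i)/(1 + π).
1 + r = 1.11140 / 1.04210 = 1.066500
r = 1.066500 − 1 = 6.6500%, i.e. 665 basis points.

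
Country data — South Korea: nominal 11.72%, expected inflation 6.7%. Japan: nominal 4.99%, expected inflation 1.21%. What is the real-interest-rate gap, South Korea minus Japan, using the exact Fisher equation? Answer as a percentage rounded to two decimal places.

South Korea: (1 + 0.1172)/(1 + 0.0670) − 1 = 4.7048%
Japan: (1 + 0.0499)/(1 + 0.0121) − 1 = 3.7348%
Differential = 4.7048% − 3.7348% = 0.9700% → 0.97%.

0.97%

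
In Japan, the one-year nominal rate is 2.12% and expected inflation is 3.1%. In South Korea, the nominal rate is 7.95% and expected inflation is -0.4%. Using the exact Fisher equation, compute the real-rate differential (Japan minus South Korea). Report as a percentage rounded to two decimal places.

Japan: (1 + 0.0212)/(1 + 0.0310) − 1 = -0.9505%
South Korea: (1 + 0.0795)/(1 − 0.0040) − 1 = 8.3835%
Differential = -0.9505% − 8.3835% = -9.3341% → -9.33%.

-9.33%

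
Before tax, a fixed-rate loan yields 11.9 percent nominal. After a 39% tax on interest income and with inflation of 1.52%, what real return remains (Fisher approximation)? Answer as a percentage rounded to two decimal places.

After-tax nominal return = 11.9% × (1 − 0.39) = 7.2590%.
r ≈ 7.2590% − 1.52% → 5.74%.

5.74%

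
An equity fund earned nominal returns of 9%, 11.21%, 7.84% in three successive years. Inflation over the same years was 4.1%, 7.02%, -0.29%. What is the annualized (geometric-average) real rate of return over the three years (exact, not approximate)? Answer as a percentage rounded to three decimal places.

5.576%

Nominal growth factor = 1.0900 × 1.1121 × 1.0784 = 1.30722462
Price-level growth factor = 1.0410 × 1.0702 × 0.9971 = 1.11084737
Real growth factor = 1.30722462 / 1.11084737 = 1.17678148
Annualized real rate = 1.17678148^(1/3) − 1 = 5.5760% → 5.576%.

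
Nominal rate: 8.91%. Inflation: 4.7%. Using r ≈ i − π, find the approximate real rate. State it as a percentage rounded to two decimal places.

4.21%

r ≈ i − π = 8.91% − 4.7% = 4.21%.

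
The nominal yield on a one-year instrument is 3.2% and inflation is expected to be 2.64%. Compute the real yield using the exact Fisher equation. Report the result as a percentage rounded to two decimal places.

0.55%

By the Fisher identity, 1 + r = (1 + i)/(1 + π).
1 + r = 1.03200 / 1.02640 = 1.005456
r = 1.005456 − 1 = 0.5456%, i.e. 0.55%.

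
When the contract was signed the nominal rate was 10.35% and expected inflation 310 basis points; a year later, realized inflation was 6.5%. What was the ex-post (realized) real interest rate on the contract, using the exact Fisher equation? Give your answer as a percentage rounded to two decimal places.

Ex-post: (1 + 0.1035)/(1 + 0.0650) − 1 = 3.61502%
So the realized real rate is 3.62%.

3.62%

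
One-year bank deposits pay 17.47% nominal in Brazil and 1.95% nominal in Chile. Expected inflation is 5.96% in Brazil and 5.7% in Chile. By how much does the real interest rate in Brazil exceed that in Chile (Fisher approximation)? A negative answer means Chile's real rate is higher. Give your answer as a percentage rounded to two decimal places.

Brazil: 17.47% − 5.96% = 11.510%
Chile: 1.95% − 5.7% = -3.750%
Differential = 15.260% → 15.26%.

15.26%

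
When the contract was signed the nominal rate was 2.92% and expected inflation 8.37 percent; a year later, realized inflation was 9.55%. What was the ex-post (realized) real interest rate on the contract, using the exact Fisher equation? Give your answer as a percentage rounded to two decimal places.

Ex-post: (1 + 0.0292)/(1 + 0.0955) − 1 = -6.0520%
So the realized real rate is -6.05%.

-6.05%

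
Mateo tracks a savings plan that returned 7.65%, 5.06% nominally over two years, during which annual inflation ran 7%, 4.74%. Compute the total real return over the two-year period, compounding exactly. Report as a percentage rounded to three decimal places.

Nominal growth factor = 1.0765 × 1.0506 = 1.130971
Price-level growth factor = 1.0700 × 1.0474 = 1.120718
Real growth factor = 1.130971 / 1.120718 = 1.009149
Total real return = 1.009149 − 1 → 0.915%.

0.915%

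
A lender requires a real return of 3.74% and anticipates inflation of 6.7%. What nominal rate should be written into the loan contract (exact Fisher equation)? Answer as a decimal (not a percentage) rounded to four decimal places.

(1 + i) = (1 + r)(1 + π) = 1.03740 × 1.06700 = 1.1069058
i = 1.1069058 − 1, so the required nominal rate is 0.1069.

0.1069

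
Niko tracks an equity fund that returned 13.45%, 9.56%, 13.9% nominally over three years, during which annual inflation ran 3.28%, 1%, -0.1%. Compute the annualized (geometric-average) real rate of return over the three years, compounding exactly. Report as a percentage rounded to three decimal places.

10.754%

Compound the nominal returns: 1.1345 × 1.0956 × 1.1390 = 1.41572939.
Compound inflation: 1.0328 × 1.0100 × 0.9990 = 1.04208487.
Deflate: 1.41572939 / 1.04208487 = 1.35855479.
Annualized real rate = 1.35855479^(1/3) − 1 = 10.7539% → 10.754%.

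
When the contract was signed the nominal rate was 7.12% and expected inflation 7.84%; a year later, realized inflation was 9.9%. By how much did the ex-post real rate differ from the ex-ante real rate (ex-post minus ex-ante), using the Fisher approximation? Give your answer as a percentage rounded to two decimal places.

-2.06%

Ex-ante: 7.12% − 7.84% = -0.720%
Ex-post: 7.12% − 9.9% = -2.780%
Difference (ex-post − ex-ante) = -2.0600% → -2.06%.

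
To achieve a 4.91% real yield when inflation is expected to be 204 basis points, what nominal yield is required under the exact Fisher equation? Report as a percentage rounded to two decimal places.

7.05%

(1 + i) = (1 + r)(1 + π) = 1.04910 × 1.02040 = 1.07050164
i = 1.07050164 − 1, so the required nominal rate is 7.05%.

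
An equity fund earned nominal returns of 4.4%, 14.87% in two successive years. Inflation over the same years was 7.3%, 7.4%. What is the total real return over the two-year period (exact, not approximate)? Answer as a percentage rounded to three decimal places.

Nominal growth factor = 1.0440 × 1.1487 = 1.199243
Price-level growth factor = 1.0730 × 1.0740 = 1.152402
Real growth factor = 1.199243 / 1.152402 = 1.040646
Total real return = 1.040646 − 1 → 4.065%.

4.065%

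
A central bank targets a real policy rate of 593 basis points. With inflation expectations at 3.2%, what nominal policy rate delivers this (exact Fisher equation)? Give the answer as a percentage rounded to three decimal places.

(1 + i) = (1 + r)(1 + π) = 1.05930 × 1.03200 = 1.0931976
i = 1.0931976 − 1, so the required nominal rate is 9.320%.

9.320%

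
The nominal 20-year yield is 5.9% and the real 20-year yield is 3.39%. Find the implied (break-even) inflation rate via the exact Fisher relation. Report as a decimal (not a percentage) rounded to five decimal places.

(1 + π) = (1 + i)/(1 + r) = 1.05900 / 1.03390 = 1.024277
Break-even inflation = 1.024277 − 1 → 0.02428.

0.02428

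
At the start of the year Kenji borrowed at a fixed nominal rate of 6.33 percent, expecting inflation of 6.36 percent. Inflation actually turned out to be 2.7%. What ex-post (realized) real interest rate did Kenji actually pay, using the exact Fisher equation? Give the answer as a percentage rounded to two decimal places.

Ex-post: (1 + 0.0633)/(1 + 0.0270) − 1 = 3.5346%
So the realized real rate is 3.53%.

3.53%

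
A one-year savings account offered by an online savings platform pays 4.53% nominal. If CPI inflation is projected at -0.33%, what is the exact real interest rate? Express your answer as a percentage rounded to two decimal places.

4.88%

By the Fisher equation, 1 + r = (1 + i)/(1 + π).
1 + r = 1.04530 / 0.99670 = 1.048761
r = 1.048761 − 1 = 4.8761%, i.e. 4.88%.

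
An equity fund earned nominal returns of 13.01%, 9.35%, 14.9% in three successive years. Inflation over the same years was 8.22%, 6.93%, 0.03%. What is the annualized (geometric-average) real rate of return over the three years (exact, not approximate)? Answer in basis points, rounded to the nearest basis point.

Nominal growth factor = 1.1301 × 1.0935 × 1.1490 = 1.41989324
Price-level growth factor = 1.0822 × 1.0693 × 1.0003 = 1.15754362
Real growth factor = 1.41989324 / 1.15754362 = 1.22664340
Annualized real rate = 1.22664340^(1/3) − 1 = 7.0466% → 705 basis points.

705 basis points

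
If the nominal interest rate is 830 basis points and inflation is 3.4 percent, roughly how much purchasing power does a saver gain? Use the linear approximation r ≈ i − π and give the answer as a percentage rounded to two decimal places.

r ≈ i − π = 8.3% − 3.4% = 4.90%.

4.90%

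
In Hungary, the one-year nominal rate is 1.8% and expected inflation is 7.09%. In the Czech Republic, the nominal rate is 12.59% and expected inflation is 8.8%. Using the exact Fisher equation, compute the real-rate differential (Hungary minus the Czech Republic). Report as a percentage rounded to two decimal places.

Hungary: (1 + 0.0180)/(1 + 0.0709) − 1 = -4.9398%
The Czech Republic: (1 + 0.1259)/(1 + 0.0880) − 1 = 3.4835%
Differential = -4.9398% − 3.4835% = -8.4232% → -8.42%.

-8.42%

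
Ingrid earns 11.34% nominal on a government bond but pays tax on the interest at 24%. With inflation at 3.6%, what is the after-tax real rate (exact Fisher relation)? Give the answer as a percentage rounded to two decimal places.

4.84%

After-tax nominal return = 11.34% × (1 − 0.24) = 8.6184%.
1 + r = 1.086184 / 1.03600 = 1.048440
After-tax real rate = 1.048440 − 1 → 4.84%.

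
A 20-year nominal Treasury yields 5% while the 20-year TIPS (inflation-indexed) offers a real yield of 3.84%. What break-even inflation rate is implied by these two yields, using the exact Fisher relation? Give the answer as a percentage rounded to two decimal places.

1.12%

(1 + π) = (1 + i)/(1 + r) = 1.05000 / 1.03840 = 1.011171
Break-even inflation = 1.011171 − 1 → 1.12%.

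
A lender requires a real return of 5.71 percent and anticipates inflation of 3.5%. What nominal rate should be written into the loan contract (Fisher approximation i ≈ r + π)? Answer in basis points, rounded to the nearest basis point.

921 basis points

i ≈ r + π = 5.71% + 3.5% = 921 basis points.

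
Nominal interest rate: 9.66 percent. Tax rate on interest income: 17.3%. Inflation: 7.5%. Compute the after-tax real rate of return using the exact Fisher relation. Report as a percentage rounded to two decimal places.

After-tax nominal return = 9.66% × (1 − 0.173) = 7.98882%.
1 + r = 1.0798882 / 1.07500 = 1.004547
After-tax real rate = 1.004547 − 1 → 0.45%.

0.45%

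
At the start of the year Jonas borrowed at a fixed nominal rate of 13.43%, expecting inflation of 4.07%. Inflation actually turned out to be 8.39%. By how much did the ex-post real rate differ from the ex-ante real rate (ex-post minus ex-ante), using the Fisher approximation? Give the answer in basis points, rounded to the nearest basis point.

-432 basis points

Ex-ante: 13.43% − 4.07% = 9.360%
Ex-post: 13.43% − 8.39% = 5.040%
Difference (ex-post − ex-ante) = -4.3200% → -432 basis points.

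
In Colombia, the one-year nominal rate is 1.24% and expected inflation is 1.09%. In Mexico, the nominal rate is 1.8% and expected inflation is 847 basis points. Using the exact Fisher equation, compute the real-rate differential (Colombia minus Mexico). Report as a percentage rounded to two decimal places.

Colombia: (1 + 0.0124)/(1 + 0.0109) − 1 = 0.1484%
Mexico: (1 + 0.0180)/(1 + 0.0847) − 1 = -6.1492%
Differential = 0.1484% − (-6.1492%) = 6.2975% → 6.30%.

6.30%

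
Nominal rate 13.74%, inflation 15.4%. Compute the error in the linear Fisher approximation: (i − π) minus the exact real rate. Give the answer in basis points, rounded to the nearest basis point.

Approximate: r ≈ 13.740% − 15.400% = -1.6600%
Exact: (1 + 0.1374)/(1 + 0.1540) − 1 = -1.4385%
Error = -1.6600% − (-1.4385%) = -0.2215% → -22 basis points.

-22 basis points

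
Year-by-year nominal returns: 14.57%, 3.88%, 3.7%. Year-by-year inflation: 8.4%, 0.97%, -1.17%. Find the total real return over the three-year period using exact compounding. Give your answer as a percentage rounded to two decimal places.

14.10%

Nominal growth factor = 1.1457 × 1.0388 × 1.0370 = 1.234189
Price-level growth factor = 1.0840 × 1.0097 × 0.9883 = 1.081709
Real growth factor = 1.234189 / 1.081709 = 1.140962
Total real return = 1.140962 − 1 → 14.10%.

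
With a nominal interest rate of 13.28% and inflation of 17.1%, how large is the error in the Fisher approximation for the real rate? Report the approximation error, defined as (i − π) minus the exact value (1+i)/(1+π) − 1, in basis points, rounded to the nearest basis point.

Approximate: r ≈ 13.280% − 17.100% = -3.8200%
Exact: (1 + 0.1328)/(1 + 0.1710) − 1 = -3.2622%
Error = -3.8200% − (-3.2622%) = -0.5578% → -56 basis points.

-56 basis points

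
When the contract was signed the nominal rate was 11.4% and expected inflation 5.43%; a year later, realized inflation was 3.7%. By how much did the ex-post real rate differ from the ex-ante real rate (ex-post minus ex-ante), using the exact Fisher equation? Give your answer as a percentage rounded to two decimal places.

Ex-ante: (1 + 0.1140)/(1 + 0.0543) − 1 = 5.6625%
Ex-post: (1 + 0.1140)/(1 + 0.0370) − 1 = 7.4253%
Difference (ex-post − ex-ante) = 1.7627% → 1.76%.

1.76%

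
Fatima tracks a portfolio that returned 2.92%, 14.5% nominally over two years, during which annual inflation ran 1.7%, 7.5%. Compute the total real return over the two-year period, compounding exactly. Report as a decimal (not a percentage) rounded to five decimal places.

Compound the nominal returns: 1.0292 × 1.1450 = 1.178434.
Compound inflation: 1.0170 × 1.0750 = 1.093275.
Deflate: 1.178434 / 1.093275 = 1.077893.
Total real return = 1.077893 − 1 → 0.07789.

0.07789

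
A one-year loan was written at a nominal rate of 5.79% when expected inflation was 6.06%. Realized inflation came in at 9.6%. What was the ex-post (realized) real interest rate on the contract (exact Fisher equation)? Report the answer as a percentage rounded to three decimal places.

-3.476%

Ex-post: (1 + 0.0579)/(1 + 0.0960) − 1 = -3.4763%
So the realized real rate is -3.476%.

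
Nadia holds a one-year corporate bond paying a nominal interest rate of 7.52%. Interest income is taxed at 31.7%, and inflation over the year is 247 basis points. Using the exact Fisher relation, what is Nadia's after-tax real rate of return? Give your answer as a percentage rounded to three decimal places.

2.602%

After-tax nominal return = 7.52% × (1 − 0.317) = 5.13616%.
1 + r = 1.0513616 / 1.02470 = 1.026019
After-tax real rate = 1.026019 − 1 → 2.602%.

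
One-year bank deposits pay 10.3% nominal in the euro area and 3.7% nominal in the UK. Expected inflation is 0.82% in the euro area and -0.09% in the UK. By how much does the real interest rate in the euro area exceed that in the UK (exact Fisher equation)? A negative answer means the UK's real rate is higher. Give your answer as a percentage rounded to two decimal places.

5.61%

The euro area: (1 + 0.1030)/(1 + 0.0082) − 1 = 9.4029%
The UK: (1 + 0.0370)/(1 − 0.0009) − 1 = 3.7934%
Differential = 9.4029% − 3.7934% = 5.6095% → 5.61%.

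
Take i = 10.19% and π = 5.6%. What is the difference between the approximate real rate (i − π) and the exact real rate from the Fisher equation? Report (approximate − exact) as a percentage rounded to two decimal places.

0.24%

Approximate: r ≈ 10.190% − 5.600% = 4.5900%
Exact: (1 + 0.1019)/(1 + 0.0560) − 1 = 4.3466%
Error = 4.5900% − 4.3466% = 0.2434% → 0.24%.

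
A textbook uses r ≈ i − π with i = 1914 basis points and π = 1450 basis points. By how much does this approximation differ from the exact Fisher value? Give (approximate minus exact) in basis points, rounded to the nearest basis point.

59 basis points

Approximate: r ≈ 19.140% − 14.500% = 4.6400%
Exact: (1 + 0.1914)/(1 + 0.1450) − 1 = 4.0524%
Error = 4.6400% − 4.0524% = 0.5876% → 59 basis points.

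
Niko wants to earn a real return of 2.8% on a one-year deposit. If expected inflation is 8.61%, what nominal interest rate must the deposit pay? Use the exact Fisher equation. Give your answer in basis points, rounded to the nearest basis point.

1165 basis points

(1 + i) = (1 + r)(1 + π) = 1.02800 × 1.08610 = 1.1165108
i = 1.1165108 − 1, so the required nominal rate is 1165 basis points.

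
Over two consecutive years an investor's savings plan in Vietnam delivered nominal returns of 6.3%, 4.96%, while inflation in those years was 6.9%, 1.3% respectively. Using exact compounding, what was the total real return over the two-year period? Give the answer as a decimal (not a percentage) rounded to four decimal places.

0.0303

Compound the nominal returns: 1.0630 × 1.0496 = 1.115725.
Compound inflation: 1.0690 × 1.0130 = 1.082897.
Deflate: 1.115725 / 1.082897 = 1.030315.
Total real return = 1.030315 − 1 → 0.0303.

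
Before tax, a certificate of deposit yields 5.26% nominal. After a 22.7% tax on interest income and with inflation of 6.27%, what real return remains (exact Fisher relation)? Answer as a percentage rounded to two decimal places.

After-tax nominal return = 5.26% × (1 − 0.227) = 4.06598%.
1 + r = 1.0406598 / 1.06270 = 0.979260
After-tax real rate = 0.979260 − 1 → -2.07%.

-2.07%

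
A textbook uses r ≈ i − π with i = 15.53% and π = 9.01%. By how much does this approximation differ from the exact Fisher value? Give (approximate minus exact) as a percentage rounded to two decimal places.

0.54%

Approximate: r ≈ 15.530% − 9.010% = 6.5200%
Exact: (1 + 0.1553)/(1 + 0.0901) − 1 = 5.9811%
Error = 6.5200% − 5.9811% = 0.5389% → 0.54%.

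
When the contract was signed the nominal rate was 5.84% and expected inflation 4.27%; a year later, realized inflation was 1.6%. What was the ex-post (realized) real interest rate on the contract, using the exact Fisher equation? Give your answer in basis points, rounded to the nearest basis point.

Ex-post: (1 + 0.0584)/(1 + 0.0160) − 1 = 4.1732%
So the realized real rate is 417 basis points.

417 basis points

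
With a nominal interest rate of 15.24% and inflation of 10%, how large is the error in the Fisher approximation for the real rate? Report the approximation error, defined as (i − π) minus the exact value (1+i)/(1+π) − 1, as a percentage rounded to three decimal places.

0.476%

Approximate: r ≈ 15.240% − 10.000% = 5.2400%
Exact: (1 + 0.1524)/(1 + 0.1000) − 1 = 4.7636%
Error = 5.2400% − 4.7636% = 0.4764% → 0.476%.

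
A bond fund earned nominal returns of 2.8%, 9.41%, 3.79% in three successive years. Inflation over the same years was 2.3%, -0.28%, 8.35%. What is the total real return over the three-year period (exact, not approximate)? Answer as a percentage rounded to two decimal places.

5.61%

Compound the nominal returns: 1.0280 × 1.0941 × 1.0379 = 1.167362.
Compound inflation: 1.0230 × 0.9972 × 1.0835 = 1.105317.
Deflate: 1.167362 / 1.105317 = 1.056134.
Total real return = 1.056134 − 1 → 5.61%.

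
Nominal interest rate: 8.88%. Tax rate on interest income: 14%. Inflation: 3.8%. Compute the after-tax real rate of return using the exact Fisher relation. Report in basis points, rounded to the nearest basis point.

After-tax nominal return = 8.88% × (1 − 0.14) = 7.6368%.
1 + r = 1.076368 / 1.03800 = 1.036963
After-tax real rate = 1.036963 − 1 → 370 basis points.

370 basis points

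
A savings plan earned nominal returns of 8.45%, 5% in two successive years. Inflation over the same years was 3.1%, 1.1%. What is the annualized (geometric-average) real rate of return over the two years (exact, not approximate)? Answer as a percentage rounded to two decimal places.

Compound the nominal returns: 1.0845 × 1.0500 = 1.13872500.
Compound inflation: 1.0310 × 1.0110 = 1.04234100.
Deflate: 1.13872500 / 1.04234100 = 1.09246878.
Annualized real rate = 1.09246878^(1/2) − 1 = 4.5212% → 4.52%.

4.52%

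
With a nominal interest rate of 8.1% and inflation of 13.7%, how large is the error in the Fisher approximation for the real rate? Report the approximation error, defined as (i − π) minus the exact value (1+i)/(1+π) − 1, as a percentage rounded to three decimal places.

-0.675%

Approximate: r ≈ 8.100% − 13.700% = -5.6000%
Exact: (1 + 0.0810)/(1 + 0.1370) − 1 = -4.9252%
Error = -5.6000% − (-4.9252%) = -0.6748% → -0.675%.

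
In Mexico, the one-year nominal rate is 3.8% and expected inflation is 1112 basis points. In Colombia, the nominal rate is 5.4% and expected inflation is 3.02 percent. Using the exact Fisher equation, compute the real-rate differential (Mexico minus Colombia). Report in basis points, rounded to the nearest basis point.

-890 basis points

Mexico: (1 + 0.0380)/(1 + 0.1112) − 1 = -6.5875%
Colombia: (1 + 0.0540)/(1 + 0.0302) − 1 = 2.3102%
Differential = -6.5875% − 2.3102% = -8.8977% → -890 basis points.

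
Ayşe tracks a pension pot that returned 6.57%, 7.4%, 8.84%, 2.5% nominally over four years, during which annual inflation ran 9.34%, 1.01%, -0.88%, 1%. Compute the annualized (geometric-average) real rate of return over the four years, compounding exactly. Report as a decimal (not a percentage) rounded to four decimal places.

Nominal growth factor = 1.0657 × 1.0740 × 1.0884 × 1.0250 = 1.27688459
Price-level growth factor = 1.0934 × 1.0101 × 0.9912 × 1.0100 = 1.10567148
Real growth factor = 1.27688459 / 1.10567148 = 1.15484989
Annualized real rate = 1.15484989^(1/4) − 1 = 3.6648% → 0.0366.

0.0366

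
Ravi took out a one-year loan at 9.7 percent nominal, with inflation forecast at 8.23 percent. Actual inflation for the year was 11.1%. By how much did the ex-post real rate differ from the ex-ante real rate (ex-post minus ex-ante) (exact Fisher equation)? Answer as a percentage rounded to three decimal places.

Ex-ante: (1 + 0.0970)/(1 + 0.0823) − 1 = 1.3582%
Ex-post: (1 + 0.0970)/(1 + 0.1110) − 1 = -1.2601%
Difference (ex-post − ex-ante) = -2.6183% → -2.618%.

-2.618%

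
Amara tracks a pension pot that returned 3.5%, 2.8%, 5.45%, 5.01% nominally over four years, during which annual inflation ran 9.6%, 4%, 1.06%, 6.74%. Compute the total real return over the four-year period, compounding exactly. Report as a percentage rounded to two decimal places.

Nominal growth factor = 1.0350 × 1.0280 × 1.0545 × 1.0501 = 1.178177
Price-level growth factor = 1.0960 × 1.0400 × 1.0106 × 1.0674 = 1.229562
Real growth factor = 1.178177 / 1.229562 = 0.958209
Total real return = 0.958209 − 1 → -4.18%.

-4.18%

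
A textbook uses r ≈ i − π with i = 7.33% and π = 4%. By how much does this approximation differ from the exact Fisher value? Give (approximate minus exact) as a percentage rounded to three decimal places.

Approximate: r ≈ 7.330% − 4.000% = 3.3300%
Exact: (1 + 0.0733)/(1 + 0.0400) − 1 = 3.2019%
Error = 3.3300% − 3.2019% = 0.1281% → 0.128%.

0.128%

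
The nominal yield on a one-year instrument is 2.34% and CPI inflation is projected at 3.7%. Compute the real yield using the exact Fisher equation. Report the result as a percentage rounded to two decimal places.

1 + r = 1.02340 / 1.03700 = 0.986885
r = 0.986885 − 1 = -1.3115%, i.e. -1.31%.

-1.31%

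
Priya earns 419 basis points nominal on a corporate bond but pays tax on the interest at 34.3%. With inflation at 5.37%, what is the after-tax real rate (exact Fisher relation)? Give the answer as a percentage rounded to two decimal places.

-2.48%

After-tax nominal return = 4.19% × (1 − 0.343) = 2.75283%.
1 + r = 1.0275283 / 1.05370 = 0.975162
After-tax real rate = 0.975162 − 1 → -2.48%.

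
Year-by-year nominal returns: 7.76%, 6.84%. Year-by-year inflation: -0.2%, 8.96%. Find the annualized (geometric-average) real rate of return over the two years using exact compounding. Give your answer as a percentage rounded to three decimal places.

Nominal growth factor = 1.0776 × 1.0684 = 1.15130784
Price-level growth factor = 0.9980 × 1.0896 = 1.08742080
Real growth factor = 1.15130784 / 1.08742080 = 1.05875098
Annualized real rate = 1.05875098^(1/2) − 1 = 2.8956% → 2.896%.

2.896%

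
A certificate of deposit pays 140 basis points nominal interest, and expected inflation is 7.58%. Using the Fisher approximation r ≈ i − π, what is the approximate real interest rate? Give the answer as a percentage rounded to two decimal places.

-6.18%

r ≈ i − π = 1.4% − 7.58% = -6.18%.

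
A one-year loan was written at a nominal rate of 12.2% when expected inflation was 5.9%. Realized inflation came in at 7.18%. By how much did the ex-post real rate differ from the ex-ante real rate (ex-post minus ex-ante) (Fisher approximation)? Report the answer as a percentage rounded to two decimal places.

-1.28%

Ex-ante: 12.2% − 5.9% = 6.300%
Ex-post: 12.2% − 7.18% = 5.020%
Difference (ex-post − ex-ante) = -1.2800% → -1.28%.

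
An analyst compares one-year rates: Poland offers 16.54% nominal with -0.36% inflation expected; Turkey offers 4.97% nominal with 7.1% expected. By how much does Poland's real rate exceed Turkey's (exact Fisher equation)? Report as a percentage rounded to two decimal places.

18.95%

Poland: (1 + 0.1654)/(1 − 0.0036) − 1 = 16.9611%
Turkey: (1 + 0.0497)/(1 + 0.0710) − 1 = -1.9888%
Differential = 16.9611% − (-1.9888%) = 18.9499% → 18.95%.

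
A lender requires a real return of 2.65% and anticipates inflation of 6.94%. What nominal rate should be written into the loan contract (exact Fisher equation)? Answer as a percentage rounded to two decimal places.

9.77%

(1 + i) = (1 + r)(1 + π) = 1.02650 × 1.06940 = 1.0977391
i = 1.0977391 − 1, so the required nominal rate is 9.77%.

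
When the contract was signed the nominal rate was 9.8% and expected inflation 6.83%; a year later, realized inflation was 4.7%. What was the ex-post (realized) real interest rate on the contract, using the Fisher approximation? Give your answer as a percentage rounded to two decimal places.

Ex-post: 9.8% − 4.7% = 5.100%
So the realized real rate is 5.10%.

5.10%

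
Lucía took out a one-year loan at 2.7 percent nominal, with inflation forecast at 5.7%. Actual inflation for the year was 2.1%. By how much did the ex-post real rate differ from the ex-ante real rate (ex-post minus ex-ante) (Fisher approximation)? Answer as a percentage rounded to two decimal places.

3.60%

Ex-ante: 2.7% − 5.7% = -3.000%
Ex-post: 2.7% − 2.1% = 0.600%
Difference (ex-post − ex-ante) = 3.6000% → 3.60%.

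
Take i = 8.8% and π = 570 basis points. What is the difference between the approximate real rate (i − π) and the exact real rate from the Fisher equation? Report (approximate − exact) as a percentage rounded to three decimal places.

Approximate: r ≈ 8.800% − 5.700% = 3.1000%
Exact: (1 + 0.0880)/(1 + 0.0570) − 1 = 2.9328%
Error = 3.1000% − 2.9328% = 0.1672% → 0.167%.

0.167%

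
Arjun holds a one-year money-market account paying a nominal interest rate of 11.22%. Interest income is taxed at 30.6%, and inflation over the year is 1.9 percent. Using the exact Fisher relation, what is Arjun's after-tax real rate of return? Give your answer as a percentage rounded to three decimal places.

5.777%

After-tax nominal return = 11.22% × (1 − 0.306) = 7.78668%.
1 + r = 1.0778668 / 1.01900 = 1.057769
After-tax real rate = 1.057769 − 1 → 5.777%.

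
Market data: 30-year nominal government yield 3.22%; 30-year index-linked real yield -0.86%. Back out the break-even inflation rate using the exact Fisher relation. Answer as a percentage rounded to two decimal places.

(1 + π) = (1 + i)/(1 + r) = 1.03220 / 0.99140 = 1.041154
Break-even inflation = 1.041154 − 1 → 4.12%.

4.12%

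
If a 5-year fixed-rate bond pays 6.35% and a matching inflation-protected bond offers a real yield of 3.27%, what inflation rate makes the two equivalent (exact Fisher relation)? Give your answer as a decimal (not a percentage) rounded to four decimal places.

(1 + π) = (1 + i)/(1 + r) = 1.06350 / 1.03270 = 1.029825
Break-even inflation = 1.029825 − 1 → 0.0298.

0.0298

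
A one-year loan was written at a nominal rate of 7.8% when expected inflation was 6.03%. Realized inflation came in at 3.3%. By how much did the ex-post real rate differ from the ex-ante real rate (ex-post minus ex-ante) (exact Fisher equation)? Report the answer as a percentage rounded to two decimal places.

Ex-ante: (1 + 0.0780)/(1 + 0.0603) − 1 = 1.6693%
Ex-post: (1 + 0.0780)/(1 + 0.0330) − 1 = 4.3562%
Difference (ex-post − ex-ante) = 2.6869% → 2.69%.

2.69%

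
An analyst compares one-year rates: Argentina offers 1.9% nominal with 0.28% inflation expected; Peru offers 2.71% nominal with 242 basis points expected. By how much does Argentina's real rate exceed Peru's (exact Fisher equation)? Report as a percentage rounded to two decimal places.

1.33%

Argentina: (1 + 0.0190)/(1 + 0.0028) − 1 = 1.6155%
Peru: (1 + 0.0271)/(1 + 0.0242) − 1 = 0.2831%
Differential = 1.6155% − 0.2831% = 1.3323% → 1.33%.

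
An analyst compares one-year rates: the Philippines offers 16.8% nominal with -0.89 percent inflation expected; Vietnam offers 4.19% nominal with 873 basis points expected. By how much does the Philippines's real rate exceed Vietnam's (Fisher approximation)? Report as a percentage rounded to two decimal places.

The Philippines: 16.8% − (-0.89%) = 17.690%
Vietnam: 4.19% − 8.73% = -4.540%
Differential = 22.230% → 22.23%.

22.23%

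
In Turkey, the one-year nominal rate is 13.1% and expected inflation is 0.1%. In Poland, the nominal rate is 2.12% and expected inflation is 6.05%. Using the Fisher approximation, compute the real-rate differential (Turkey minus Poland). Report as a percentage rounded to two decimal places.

Turkey: 13.1% − 0.1% = 13.000%
Poland: 2.12% − 6.05% = -3.930%
Differential = 16.930% → 16.93%.

16.93%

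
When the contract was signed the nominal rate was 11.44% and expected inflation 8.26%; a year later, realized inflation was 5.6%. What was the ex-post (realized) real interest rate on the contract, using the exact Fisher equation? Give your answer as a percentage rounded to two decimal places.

5.53%

Ex-post: (1 + 0.1144)/(1 + 0.0560) − 1 = 5.5303%
So the realized real rate is 5.53%.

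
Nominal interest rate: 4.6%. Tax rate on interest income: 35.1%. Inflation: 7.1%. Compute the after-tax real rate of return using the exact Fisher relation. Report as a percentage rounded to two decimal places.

After-tax nominal return = 4.6% × (1 − 0.351) = 2.9854%.
1 + r = 1.029854 / 1.07100 = 0.961582
After-tax real rate = 0.961582 − 1 → -3.84%.

-3.84%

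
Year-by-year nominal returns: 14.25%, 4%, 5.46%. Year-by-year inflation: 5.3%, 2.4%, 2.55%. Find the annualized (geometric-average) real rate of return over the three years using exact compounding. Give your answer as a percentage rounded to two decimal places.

4.26%

Compound the nominal returns: 1.1425 × 1.0400 × 1.0546 = 1.25307572.
Compound inflation: 1.0530 × 1.0240 × 1.0255 = 1.10576794.
Deflate: 1.25307572 / 1.10576794 = 1.13321763.
Annualized real rate = 1.13321763^(1/3) − 1 = 4.2568% → 4.26%.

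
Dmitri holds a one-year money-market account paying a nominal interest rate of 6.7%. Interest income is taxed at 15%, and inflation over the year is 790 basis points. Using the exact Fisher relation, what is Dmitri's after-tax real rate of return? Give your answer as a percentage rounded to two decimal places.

After-tax nominal return = 6.7% × (1 − 0.15) = 5.6950%.
1 + r = 1.05695 / 1.07900 = 0.979564
After-tax real rate = 0.979564 − 1 → -2.04%.

-2.04%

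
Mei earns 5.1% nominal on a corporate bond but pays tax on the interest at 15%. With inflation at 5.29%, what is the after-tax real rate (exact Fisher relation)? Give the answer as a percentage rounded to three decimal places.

-0.907%

After-tax nominal return = 5.1% × (1 − 0.15) = 4.3350%.
1 + r = 1.04335 / 1.05290 = 0.990930
After-tax real rate = 0.990930 − 1 → -0.907%.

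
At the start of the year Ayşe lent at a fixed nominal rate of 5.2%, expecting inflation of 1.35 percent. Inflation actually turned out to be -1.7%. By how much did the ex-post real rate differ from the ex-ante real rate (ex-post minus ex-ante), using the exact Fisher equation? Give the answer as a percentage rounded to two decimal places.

Ex-ante: (1 + 0.0520)/(1 + 0.0135) − 1 = 3.7987%
Ex-post: (1 + 0.0520)/(1 − 0.0170) − 1 = 7.0193%
Difference (ex-post − ex-ante) = 3.2206% → 3.22%.

3.22%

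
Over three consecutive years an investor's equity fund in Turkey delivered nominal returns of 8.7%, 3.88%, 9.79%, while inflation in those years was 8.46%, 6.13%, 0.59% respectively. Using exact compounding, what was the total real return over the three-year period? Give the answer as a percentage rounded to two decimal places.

7.07%

Compound the nominal returns: 1.0870 × 1.0388 × 1.0979 = 1.239722.
Compound inflation: 1.0846 × 1.0613 × 1.0059 = 1.157877.
Deflate: 1.239722 / 1.157877 = 1.070685.
Total real return = 1.070685 − 1 → 7.07%.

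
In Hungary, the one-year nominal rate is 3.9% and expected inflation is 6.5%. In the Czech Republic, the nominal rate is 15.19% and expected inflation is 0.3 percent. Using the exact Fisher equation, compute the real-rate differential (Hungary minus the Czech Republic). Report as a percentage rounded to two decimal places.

-17.29%

Hungary: (1 + 0.0390)/(1 + 0.0650) − 1 = -2.4413%
The Czech Republic: (1 + 0.1519)/(1 + 0.0030) − 1 = 14.8455%
Differential = -2.4413% − 14.8455% = -17.2868% → -17.29%.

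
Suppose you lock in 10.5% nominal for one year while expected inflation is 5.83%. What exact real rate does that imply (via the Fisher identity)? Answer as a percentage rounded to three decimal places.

4.413%

By the Fisher identity, 1 + r = (1 + i)/(1 + π).
1 + r = 1.10500 / 1.05830 = 1.044127
r = 1.044127 − 1 = 4.4127%, i.e. 4.413%.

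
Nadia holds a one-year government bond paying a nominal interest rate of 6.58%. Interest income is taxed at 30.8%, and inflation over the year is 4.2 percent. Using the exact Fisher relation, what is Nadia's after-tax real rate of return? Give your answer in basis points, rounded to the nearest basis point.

After-tax nominal return = 6.58% × (1 − 0.308) = 4.55336%.
1 + r = 1.0455336 / 1.04200 = 1.003391
After-tax real rate = 1.003391 − 1 → 34 basis points.

34 basis points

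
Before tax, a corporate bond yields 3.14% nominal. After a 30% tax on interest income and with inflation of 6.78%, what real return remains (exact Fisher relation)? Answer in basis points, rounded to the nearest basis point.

After-tax nominal return = 3.14% × (1 − 0.3) = 2.1980%.
1 + r = 1.02198 / 1.06780 = 0.957089
After-tax real rate = 0.957089 − 1 → -429 basis points.

-429 basis points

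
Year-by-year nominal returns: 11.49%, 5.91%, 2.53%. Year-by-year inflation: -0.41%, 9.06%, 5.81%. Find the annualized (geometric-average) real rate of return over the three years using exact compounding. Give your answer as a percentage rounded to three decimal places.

1.751%

Compound the nominal returns: 1.1149 × 1.0591 × 1.0253 = 1.21066459.
Compound inflation: 0.9959 × 1.0906 × 1.0581 = 1.14923261.
Deflate: 1.21066459 / 1.14923261 = 1.05345479.
Annualized real rate = 1.05345479^(1/3) − 1 = 1.7510% → 1.751%.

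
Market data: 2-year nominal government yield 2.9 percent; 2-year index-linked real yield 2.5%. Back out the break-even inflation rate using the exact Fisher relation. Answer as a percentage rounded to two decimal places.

0.39%

(1 + π) = (1 + i)/(1 + r) = 1.02900 / 1.02500 = 1.003902
Break-even inflation = 1.003902 − 1 → 0.39%.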